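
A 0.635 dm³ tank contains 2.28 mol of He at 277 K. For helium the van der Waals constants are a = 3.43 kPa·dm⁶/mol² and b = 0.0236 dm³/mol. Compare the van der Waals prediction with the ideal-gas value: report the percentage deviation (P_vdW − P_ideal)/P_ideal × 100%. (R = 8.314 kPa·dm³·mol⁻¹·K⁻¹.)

8.72 %

Ideal: P_ideal = nRT/V = (2.28)(8.314)(277)/0.635 = 8268.96 kPa
vdW: P = nRT/(V − nb) − a n²/V² = 5250.79/0.581192 − 17.8305/0.403225 = 9034.52 − 44.2197 = 8990.30 kPa
% deviation = (8990.30 − 8268.96)/8268.96 × 100% = 8.72%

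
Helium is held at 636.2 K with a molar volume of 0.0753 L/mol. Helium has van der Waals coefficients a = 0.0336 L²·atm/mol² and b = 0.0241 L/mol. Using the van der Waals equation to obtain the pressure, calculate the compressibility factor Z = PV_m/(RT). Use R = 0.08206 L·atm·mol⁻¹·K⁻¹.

Z ≈ 1.462

P = RT/(V_m − b) − a/V_m² = (0.08206)(636.2)/(0.0753 − 0.0241) − 0.0336/(0.0753)²
  = 52.207/0.051200 − 5.9258 = 1019.7 − 5.9258 = 1013.8 atm
Z = PV_m/(RT) = (1013.8)(0.0753)/((0.08206)(636.2)) = 76.339/52.207 = 1.462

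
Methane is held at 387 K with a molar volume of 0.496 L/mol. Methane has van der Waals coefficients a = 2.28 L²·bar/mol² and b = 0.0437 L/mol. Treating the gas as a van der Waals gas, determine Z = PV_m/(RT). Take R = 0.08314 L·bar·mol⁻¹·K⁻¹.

Z ≈ 0.9538

P = RT/(V_m − b) − a/V_m² = (0.08314)(387)/(0.496 − 0.0437) − 2.28/(0.496)²
  = 32.175/0.45230 − 9.2677 = 71.136 − 9.2677 = 61.868 bar
Z = PV_m/(RT) = (61.868)(0.496)/((0.08314)(387)) = 30.687/32.175 = 0.9538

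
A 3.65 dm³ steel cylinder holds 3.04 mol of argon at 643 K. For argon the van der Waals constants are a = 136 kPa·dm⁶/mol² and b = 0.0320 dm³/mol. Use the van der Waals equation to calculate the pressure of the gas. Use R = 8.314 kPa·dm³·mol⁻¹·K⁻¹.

P = nRT/(V − nb) − a n²/V²
nRT/(V − nb) = (3.04)(8.314)(643)/(3.65 − 3.04×0.0320) = 16252/3.5527 = 4574.5 kPa
a n²/V² = (136)(3.04)²/(3.65)² = 94.341 kPa
P = 4574.5 − 94.341 = 4480 kPa

P ≈ 4480 kPa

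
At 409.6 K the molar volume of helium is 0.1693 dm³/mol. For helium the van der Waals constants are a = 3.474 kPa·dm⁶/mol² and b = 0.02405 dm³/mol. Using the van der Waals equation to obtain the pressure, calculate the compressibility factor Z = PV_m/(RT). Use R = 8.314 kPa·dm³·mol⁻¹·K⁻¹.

Z ≈ 1.160

P = RT/(V_m − b) − a/V_m² = (8.314)(409.6)/(0.1693 − 0.02405) − 3.474/(0.1693)²
  = 3405.4/0.14525 − 121.20 = 23445 − 121.20 = 23324 kPa
Z = PV_m/(RT) = (23324)(0.1693)/((8.314)(409.6)) = 3948.8/3405.4 = 1.160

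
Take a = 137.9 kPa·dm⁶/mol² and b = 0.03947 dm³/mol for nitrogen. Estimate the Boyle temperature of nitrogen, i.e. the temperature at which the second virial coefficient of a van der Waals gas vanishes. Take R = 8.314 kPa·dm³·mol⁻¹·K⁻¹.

T_B ≈ 420.2 K

For a van der Waals gas the second virial coefficient B₂ = b − a/(RT) vanishes at T_B = a/(Rb).
T_B = 137.9/(8.314×0.03947) = 137.9/0.32815 = 420.2 K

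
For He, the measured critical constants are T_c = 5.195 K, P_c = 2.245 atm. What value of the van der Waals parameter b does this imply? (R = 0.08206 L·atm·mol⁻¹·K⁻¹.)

b ≈ 0.02374 L/mol

From T_c = 8a/(27Rb) and P_c = a/(27b²): b = R T_c/(8 P_c).
b = (0.08206)(5.195)/(8×2.245) = 0.42630/17.960 = 0.02374 L/mol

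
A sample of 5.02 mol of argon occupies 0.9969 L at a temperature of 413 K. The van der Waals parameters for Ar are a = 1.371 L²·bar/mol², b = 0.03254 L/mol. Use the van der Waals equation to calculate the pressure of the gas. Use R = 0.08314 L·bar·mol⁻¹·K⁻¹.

P = nRT/(V − nb) − a n²/V²
nRT/(V − nb) = (5.02)(0.08314)(413)/(0.9969 − 5.02×0.03254) = 172.37/0.83355 = 206.79 bar
a n²/V² = (1.371)(5.02)²/(0.9969)² = 34.765 bar
P = 206.79 − 34.765 = 172.0 bar

P ≈ 172.0 bar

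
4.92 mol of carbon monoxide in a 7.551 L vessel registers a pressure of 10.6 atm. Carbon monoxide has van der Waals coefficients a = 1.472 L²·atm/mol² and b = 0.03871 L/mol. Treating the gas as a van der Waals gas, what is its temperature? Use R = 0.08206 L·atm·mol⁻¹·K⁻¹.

T ≈ 204.6 K

T = (P + a n²/V²)(V − nb)/(nR)
P + a n²/V² = 10.6 + (1.472)(4.92)²/(7.551)² = 11.225 atm
V − nb = 7.551 − (4.92)(0.03871) = 7.3605 L
T = (11.225)(7.3605)/((4.92)(0.08206)) = 204.6 K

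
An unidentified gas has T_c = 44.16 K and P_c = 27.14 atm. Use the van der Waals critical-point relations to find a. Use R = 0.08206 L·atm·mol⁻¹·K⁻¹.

a ≈ 0.2041 L²·atm/mol²

From T_c = 8a/(27Rb) and P_c = a/(27b²): a = 27 R² T_c²/(64 P_c).
a = 27×(0.08206)²×(44.16)²/(64×27.14) = 354.56/1737.0 = 0.2041 L²·atm/mol²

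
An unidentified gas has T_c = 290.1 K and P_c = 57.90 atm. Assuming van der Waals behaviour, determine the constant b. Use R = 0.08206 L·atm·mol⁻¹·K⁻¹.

b ≈ 0.05139 L/mol

From T_c = 8a/(27Rb) and P_c = a/(27b²): b = R T_c/(8 P_c).
b = (0.08206)(290.1)/(8×57.90) = 23.806/463.20 = 0.05139 L/mol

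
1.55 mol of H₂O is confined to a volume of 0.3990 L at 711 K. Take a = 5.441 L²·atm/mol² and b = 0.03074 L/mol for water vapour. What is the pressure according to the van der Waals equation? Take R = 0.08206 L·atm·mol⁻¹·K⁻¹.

P ≈ 175.3 atm

P = nRT/(V − nb) − a n²/V²
nRT/(V − nb) = (1.55)(0.08206)(711)/(0.3990 − 1.55×0.03074) = 90.434/0.35135 = 257.39 atm
a n²/V² = (5.441)(1.55)²/(0.3990)² = 82.110 atm
P = 257.39 − 82.110 = 175.3 atm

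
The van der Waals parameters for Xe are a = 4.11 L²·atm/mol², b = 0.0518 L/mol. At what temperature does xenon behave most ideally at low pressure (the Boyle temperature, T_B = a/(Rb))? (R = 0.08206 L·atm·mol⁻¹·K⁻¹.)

For a van der Waals gas the second virial coefficient B₂ = b − a/(RT) vanishes at T_B = a/(Rb).
T_B = 4.11/(0.08206×0.0518) = 4.11/0.0042507 = 966.9 K

T_B ≈ 966.9 K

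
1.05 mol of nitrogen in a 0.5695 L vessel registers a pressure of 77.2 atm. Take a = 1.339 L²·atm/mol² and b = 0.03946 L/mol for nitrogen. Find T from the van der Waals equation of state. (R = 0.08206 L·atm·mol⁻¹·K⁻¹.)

T = (P + a n²/V²)(V − nb)/(nR)
P + a n²/V² = 77.2 + (1.339)(1.05)²/(0.5695)² = 81.752 atm
V − nb = 0.5695 − (1.05)(0.03946) = 0.52807 L
T = (81.752)(0.52807)/((1.05)(0.08206)) = 501.0 K

T ≈ 501.0 K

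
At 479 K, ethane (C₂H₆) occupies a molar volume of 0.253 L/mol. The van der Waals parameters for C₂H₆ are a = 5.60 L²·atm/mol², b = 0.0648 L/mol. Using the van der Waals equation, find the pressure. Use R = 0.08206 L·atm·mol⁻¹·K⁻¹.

P ≈ 121.4 atm

P = RT/(V_m − b) − a/V_m²
RT/(V_m − b) = (0.08206)(479)/(0.253 − 0.0648) = 39.307/0.18820 = 208.86 atm
a/V_m² = 5.60/(0.253)² = 87.488 atm
P = 208.86 − 87.488 = 121.4 atm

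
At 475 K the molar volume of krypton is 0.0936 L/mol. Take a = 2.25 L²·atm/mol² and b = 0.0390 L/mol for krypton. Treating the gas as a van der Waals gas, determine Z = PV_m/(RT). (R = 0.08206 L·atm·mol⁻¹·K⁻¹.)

P = RT/(V_m − b) − a/V_m² = (0.08206)(475)/(0.0936 − 0.0390) − 2.25/(0.0936)²
  = 38.979/0.054600 − 256.82 = 713.90 − 256.82 = 457.08 atm
Z = PV_m/(RT) = (457.08)(0.0936)/((0.08206)(475)) = 42.783/38.979 = 1.098

Z ≈ 1.098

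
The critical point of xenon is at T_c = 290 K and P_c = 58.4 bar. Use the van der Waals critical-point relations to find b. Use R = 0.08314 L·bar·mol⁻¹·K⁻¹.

b ≈ 0.05161 L/mol

From T_c = 8a/(27Rb) and P_c = a/(27b²): b = R T_c/(8 P_c).
b = (0.08314)(290)/(8×58.4) = 24.111/467.20 = 0.05161 L/mol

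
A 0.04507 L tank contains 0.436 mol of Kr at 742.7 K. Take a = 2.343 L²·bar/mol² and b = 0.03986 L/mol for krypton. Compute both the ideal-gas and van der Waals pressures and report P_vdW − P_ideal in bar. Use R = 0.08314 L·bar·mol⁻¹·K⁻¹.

Ideal: P_ideal = nRT/V = (0.436)(0.08314)(742.7)/0.04507 = 597.341 bar
vdW: P = nRT/(V − nb) − a n²/V² = 26.9222/0.0276910 − 0.445395/0.00203130 = 972.236 − 219.266 = 752.970 bar
ΔP = 752.970 − 597.341 = 155.6 bar

ΔP ≈ 155.6 bar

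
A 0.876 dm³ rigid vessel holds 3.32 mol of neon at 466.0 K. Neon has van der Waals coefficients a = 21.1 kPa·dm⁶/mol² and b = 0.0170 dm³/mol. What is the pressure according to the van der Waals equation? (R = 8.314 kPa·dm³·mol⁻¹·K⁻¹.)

P = nRT/(V − nb) − a n²/V²
nRT/(V − nb) = (3.32)(8.314)(466.0)/(0.876 − 3.32×0.0170) = 12863/0.81956 = 15695 kPa
a n²/V² = (21.1)(3.32)²/(0.876)² = 303.08 kPa
P = 15695 − 303.08 = 15392 kPa

P ≈ 15392 kPa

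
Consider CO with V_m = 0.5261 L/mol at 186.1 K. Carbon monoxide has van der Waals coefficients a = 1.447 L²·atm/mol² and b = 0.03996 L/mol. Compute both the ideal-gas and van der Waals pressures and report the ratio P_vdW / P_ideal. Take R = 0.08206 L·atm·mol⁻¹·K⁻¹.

Ideal: P_ideal = RT/V_m = (0.08206)(186.1)/0.5261 = 29.0275 atm
vdW: P = RT/(V_m − b) − a/V_m² = 15.2714/0.486140 − 1.447/0.276781 = 31.4136 − 5.22796 = 26.1856 atm
Ratio = 26.1856/29.0275 = 0.9021

P_vdW / P_ideal ≈ 0.9021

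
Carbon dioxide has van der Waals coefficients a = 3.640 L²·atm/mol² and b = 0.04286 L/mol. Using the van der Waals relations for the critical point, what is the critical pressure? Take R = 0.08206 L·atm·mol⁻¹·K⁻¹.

P_c ≈ 73.39 atm

For a van der Waals gas, P_c = a/(27b²).
P_c = 3.640/(27×(0.04286)²) = 3.640/0.049598 = 73.39 atm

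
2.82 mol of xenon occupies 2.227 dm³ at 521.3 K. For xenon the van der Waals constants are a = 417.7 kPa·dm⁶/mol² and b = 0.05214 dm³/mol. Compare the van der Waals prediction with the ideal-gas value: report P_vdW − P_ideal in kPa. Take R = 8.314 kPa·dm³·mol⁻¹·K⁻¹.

Ideal: P_ideal = nRT/V = (2.82)(8.314)(521.3)/2.227 = 5488.16 kPa
vdW: P = nRT/(V − nb) − a n²/V² = 12222.1/2.07997 − 3321.72/4.95953 = 5876.09 − 669.765 = 5206.33 kPa
ΔP = 5206.33 − 5488.16 = -281.8 kPa

ΔP ≈ -281.8 kPa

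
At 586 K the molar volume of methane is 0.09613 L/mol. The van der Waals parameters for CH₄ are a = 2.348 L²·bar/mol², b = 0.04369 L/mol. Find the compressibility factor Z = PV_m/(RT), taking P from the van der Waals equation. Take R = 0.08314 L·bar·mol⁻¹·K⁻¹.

Z ≈ 1.332

P = RT/(V_m − b) − a/V_m² = (0.08314)(586)/(0.09613 − 0.04369) − 2.348/(0.09613)²
  = 48.720/0.052440 − 254.09 = 929.06 − 254.09 = 674.97 bar
Z = PV_m/(RT) = (674.97)(0.09613)/((0.08314)(586)) = 64.885/48.720 = 1.332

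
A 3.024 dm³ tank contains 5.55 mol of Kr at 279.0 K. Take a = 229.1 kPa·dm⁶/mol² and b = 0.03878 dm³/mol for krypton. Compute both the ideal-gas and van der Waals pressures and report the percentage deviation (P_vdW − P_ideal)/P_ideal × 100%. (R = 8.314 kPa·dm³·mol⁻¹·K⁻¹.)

Ideal: P_ideal = nRT/V = (5.55)(8.314)(279.0)/3.024 = 4257.21 kPa
vdW: P = nRT/(V − nb) − a n²/V² = 12873.8/2.80877 − 7056.85/9.14458 = 4583.43 − 771.698 = 3811.73 kPa
% deviation = (3811.73 − 4257.21)/4257.21 × 100% = -10.46%

-10.46 %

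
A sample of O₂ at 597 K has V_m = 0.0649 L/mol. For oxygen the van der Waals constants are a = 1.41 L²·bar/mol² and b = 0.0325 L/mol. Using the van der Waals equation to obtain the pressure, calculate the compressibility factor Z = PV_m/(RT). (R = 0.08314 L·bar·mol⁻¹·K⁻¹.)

Z ≈ 1.565

P = RT/(V_m − b) − a/V_m² = (0.08314)(597)/(0.0649 − 0.0325) − 1.41/(0.0649)²
  = 49.635/0.032400 − 334.76 = 1531.9 − 334.76 = 1197.1 bar
Z = PV_m/(RT) = (1197.1)(0.0649)/((0.08314)(597)) = 77.692/49.635 = 1.565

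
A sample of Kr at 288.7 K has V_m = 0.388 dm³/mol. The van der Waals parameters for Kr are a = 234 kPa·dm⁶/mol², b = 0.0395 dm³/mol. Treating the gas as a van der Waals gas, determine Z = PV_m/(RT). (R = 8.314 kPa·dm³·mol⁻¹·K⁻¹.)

Z ≈ 0.8621

P = RT/(V_m − b) − a/V_m² = (8.314)(288.7)/(0.388 − 0.0395) − 234/(0.388)²
  = 2400.3/0.34850 − 1554.4 = 6887.5 − 1554.4 = 5333.1 kPa
Z = PV_m/(RT) = (5333.1)(0.388)/((8.314)(288.7)) = 2069.2/2400.3 = 0.8621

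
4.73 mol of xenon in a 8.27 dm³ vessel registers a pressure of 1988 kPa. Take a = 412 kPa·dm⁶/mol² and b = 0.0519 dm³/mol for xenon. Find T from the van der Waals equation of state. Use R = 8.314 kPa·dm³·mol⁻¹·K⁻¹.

T = (P + a n²/V²)(V − nb)/(nR)
P + a n²/V² = 1988 + (412)(4.73)²/(8.27)² = 2122.8 kPa
V − nb = 8.27 − (4.73)(0.0519) = 8.0245 dm³
T = (2122.8)(8.0245)/((4.73)(8.314)) = 433.2 K

T ≈ 433.2 K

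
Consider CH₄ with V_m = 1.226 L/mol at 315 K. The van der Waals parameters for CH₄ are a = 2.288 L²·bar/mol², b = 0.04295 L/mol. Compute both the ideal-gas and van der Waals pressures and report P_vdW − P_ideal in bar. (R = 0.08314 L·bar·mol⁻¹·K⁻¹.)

ΔP ≈ -0.747 bar

Ideal: P_ideal = RT/V_m = (0.08314)(315)/1.226 = 21.3614 bar
vdW: P = RT/(V_m − b) − a/V_m² = 26.1891/1.18305 − 2.288/1.50308 = 22.1369 − 1.52221 = 20.6147 bar
ΔP = 20.6147 − 21.3614 = -0.747 bar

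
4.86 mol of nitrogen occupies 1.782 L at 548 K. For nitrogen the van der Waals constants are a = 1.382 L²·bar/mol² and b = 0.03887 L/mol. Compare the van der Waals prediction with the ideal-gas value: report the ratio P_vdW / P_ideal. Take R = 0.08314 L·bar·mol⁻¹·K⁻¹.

Ideal: P_ideal = nRT/V = (4.86)(0.08314)(548)/1.782 = 124.257 bar
vdW: P = nRT/(V − nb) − a n²/V² = 221.425/1.59309 − 32.6423/3.17552 = 138.991 − 10.2794 = 128.712 bar
Ratio = 128.712/124.257 = 1.036

P_vdW / P_ideal ≈ 1.036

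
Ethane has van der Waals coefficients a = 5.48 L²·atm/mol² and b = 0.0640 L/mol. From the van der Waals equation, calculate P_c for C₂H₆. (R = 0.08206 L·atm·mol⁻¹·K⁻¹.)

P_c ≈ 49.55 atm

For a van der Waals gas, P_c = a/(27b²).
P_c = 5.48/(27×(0.0640)²) = 5.48/0.11059 = 49.55 atm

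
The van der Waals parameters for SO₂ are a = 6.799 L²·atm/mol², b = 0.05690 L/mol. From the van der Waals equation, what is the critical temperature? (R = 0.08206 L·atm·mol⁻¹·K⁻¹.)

For a van der Waals gas, T_c = 8a/(27Rb).
T_c = 8×6.799/(27×0.08206×0.05690) = 54.392/0.12607 = 431.4 K

T_c ≈ 431.4 K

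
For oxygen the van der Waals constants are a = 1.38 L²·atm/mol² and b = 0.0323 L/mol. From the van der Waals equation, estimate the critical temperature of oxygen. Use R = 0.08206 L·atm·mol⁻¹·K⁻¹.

For a van der Waals gas, T_c = 8a/(27Rb).
T_c = 8×1.38/(27×0.08206×0.0323) = 11.040/0.071565 = 154.3 K

T_c ≈ 154.3 K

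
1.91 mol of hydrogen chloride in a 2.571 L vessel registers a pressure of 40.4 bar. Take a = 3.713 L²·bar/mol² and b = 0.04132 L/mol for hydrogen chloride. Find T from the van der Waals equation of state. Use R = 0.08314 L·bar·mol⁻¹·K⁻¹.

T = (P + a n²/V²)(V − nb)/(nR)
P + a n²/V² = 40.4 + (3.713)(1.91)²/(2.571)² = 42.449 bar
V − nb = 2.571 − (1.91)(0.04132) = 2.4921 L
T = (42.449)(2.4921)/((1.91)(0.08314)) = 666.2 K

T ≈ 666.2 K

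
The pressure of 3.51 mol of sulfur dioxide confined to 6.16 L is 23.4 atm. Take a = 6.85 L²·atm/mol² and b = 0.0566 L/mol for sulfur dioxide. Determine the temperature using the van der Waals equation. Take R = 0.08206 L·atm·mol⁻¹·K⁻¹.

T ≈ 530.3 K

T = (P + a n²/V²)(V − nb)/(nR)
P + a n²/V² = 23.4 + (6.85)(3.51)²/(6.16)² = 25.624 atm
V − nb = 6.16 − (3.51)(0.0566) = 5.9613 L
T = (25.624)(5.9613)/((3.51)(0.08206)) = 530.3 K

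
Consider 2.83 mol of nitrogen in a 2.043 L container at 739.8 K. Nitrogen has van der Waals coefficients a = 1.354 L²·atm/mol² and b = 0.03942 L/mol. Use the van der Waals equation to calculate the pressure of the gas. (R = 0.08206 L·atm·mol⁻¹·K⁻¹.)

P ≈ 86.35 atm

P = nRT/(V − nb) − a n²/V²
nRT/(V − nb) = (2.83)(0.08206)(739.8)/(2.043 − 2.83×0.03942) = 171.80/1.9314 = 88.951 atm
a n²/V² = (1.354)(2.83)²/(2.043)² = 2.5981 atm
P = 88.951 − 2.5981 = 86.35 atm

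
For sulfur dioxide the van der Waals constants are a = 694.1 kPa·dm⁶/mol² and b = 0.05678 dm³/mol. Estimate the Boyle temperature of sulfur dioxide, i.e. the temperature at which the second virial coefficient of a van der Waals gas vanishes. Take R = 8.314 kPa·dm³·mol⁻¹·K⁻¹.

For a van der Waals gas the second virial coefficient B₂ = b − a/(RT) vanishes at T_B = a/(Rb).
T_B = 694.1/(8.314×0.05678) = 694.1/0.47207 = 1470 K

T_B ≈ 1470 K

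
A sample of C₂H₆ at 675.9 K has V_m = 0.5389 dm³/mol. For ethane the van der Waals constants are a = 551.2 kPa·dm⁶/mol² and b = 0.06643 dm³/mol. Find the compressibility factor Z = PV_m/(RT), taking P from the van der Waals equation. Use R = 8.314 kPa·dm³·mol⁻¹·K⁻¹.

Z ≈ 0.9586

P = RT/(V_m − b) − a/V_m² = (8.314)(675.9)/(0.5389 − 0.06643) − 551.2/(0.5389)²
  = 5619.4/0.47247 − 1898.0 = 11894 − 1898.0 = 9996 kPa
Z = PV_m/(RT) = (9996)(0.5389)/((8.314)(675.9)) = 5386.8/5619.4 = 0.9586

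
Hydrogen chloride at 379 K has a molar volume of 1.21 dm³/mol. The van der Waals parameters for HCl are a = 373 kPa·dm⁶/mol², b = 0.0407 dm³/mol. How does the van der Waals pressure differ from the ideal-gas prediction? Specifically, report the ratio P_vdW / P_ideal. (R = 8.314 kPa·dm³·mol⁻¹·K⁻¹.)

Ideal: P_ideal = RT/V_m = (8.314)(379)/1.21 = 2604.14 kPa
vdW: P = RT/(V_m − b) − a/V_m² = 3151.01/1.16930 − 373/1.46410 = 2694.78 − 254.764 = 2440.02 kPa
Ratio = 2440.02/2604.14 = 0.9370

P_vdW / P_ideal ≈ 0.9370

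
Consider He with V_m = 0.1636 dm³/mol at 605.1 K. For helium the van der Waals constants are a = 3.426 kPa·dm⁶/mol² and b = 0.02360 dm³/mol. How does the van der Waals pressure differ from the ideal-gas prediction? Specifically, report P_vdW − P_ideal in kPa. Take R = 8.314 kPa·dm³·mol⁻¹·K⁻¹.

ΔP ≈ 5056 kPa

Ideal: P_ideal = RT/V_m = (8.314)(605.1)/0.1636 = 30750.6 kPa
vdW: P = RT/(V_m − b) − a/V_m² = 5030.80/0.140000 − 3.426/0.0267650 = 35934.3 − 128.003 = 35806.3 kPa
ΔP = 35806.3 − 30750.6 = 5056 kPa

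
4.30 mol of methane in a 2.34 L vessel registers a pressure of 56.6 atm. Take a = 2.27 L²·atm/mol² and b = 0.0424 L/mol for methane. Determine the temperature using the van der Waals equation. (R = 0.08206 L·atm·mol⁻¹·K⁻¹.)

T = (P + a n²/V²)(V − nb)/(nR)
P + a n²/V² = 56.6 + (2.27)(4.30)²/(2.34)² = 64.265 atm
V − nb = 2.34 − (4.30)(0.0424) = 2.1577 L
T = (64.265)(2.1577)/((4.30)(0.08206)) = 393.0 K

T ≈ 393.0 K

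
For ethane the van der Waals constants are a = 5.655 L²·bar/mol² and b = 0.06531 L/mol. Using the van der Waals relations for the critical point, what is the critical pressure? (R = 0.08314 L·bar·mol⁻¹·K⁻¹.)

For a van der Waals gas, P_c = a/(27b²).
P_c = 5.655/(27×(0.06531)²) = 5.655/0.11517 = 49.10 bar

P_c ≈ 49.10 bar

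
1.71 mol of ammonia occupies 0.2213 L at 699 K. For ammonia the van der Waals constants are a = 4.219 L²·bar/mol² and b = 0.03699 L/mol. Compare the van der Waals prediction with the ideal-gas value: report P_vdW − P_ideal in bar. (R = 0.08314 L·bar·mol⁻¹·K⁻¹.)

ΔP ≈ -72.19 bar

Ideal: P_ideal = nRT/V = (1.71)(0.08314)(699)/0.2213 = 449.057 bar
vdW: P = nRT/(V − nb) − a n²/V² = 99.3764/0.158047 − 12.3368/0.0489737 = 628.778 − 251.907 = 376.871 bar
ΔP = 376.871 − 449.057 = -72.19 bar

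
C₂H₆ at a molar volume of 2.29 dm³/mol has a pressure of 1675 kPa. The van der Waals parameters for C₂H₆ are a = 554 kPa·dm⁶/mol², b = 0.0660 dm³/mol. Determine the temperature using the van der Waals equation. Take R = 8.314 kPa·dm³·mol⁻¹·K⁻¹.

T ≈ 476.3 K

T = (P + a/V_m²)(V_m − b)/R
P + a/V_m² = 1675 + 554/(2.29)² = 1780.6 kPa
V_m − b = 2.29 − 0.0660 = 2.2240 dm³/mol
T = (1780.6)(2.2240)/8.314 = 476.3 K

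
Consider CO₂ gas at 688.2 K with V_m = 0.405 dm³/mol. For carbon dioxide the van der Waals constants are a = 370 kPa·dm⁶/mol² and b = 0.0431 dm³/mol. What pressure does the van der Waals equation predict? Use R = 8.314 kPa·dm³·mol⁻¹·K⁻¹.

P = RT/(V_m − b) − a/V_m²
RT/(V_m − b) = (8.314)(688.2)/(0.405 − 0.0431) = 5721.7/0.36190 = 15810 kPa
a/V_m² = 370/(0.405)² = 2255.8 kPa
P = 15810 − 2255.8 = 13554 kPa

P ≈ 13554 kPa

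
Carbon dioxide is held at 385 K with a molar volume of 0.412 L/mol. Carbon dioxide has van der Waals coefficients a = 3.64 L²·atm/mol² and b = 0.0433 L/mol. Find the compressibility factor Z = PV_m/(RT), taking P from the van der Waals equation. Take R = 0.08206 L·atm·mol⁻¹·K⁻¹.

P = RT/(V_m − b) − a/V_m² = (0.08206)(385)/(0.412 − 0.0433) − 3.64/(0.412)²
  = 31.593/0.36870 − 21.444 = 85.688 − 21.444 = 64.244 atm
Z = PV_m/(RT) = (64.244)(0.412)/((0.08206)(385)) = 26.469/31.593 = 0.8378

Z ≈ 0.8378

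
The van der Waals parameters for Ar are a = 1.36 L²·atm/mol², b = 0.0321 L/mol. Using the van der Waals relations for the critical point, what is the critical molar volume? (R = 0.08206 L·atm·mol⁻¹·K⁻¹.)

V_m,c ≈ 0.09630 L/mol

For a van der Waals gas, V_m,c = 3b.
V_m,c = 3×0.0321 = 0.09630 L/mol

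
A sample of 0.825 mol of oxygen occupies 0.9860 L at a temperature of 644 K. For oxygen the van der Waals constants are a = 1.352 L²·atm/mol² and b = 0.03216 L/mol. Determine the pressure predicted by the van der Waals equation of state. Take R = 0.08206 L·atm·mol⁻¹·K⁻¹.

P = nRT/(V − nb) − a n²/V²
nRT/(V − nb) = (0.825)(0.08206)(644)/(0.9860 − 0.825×0.03216) = 43.598/0.95947 = 45.440 atm
a n²/V² = (1.352)(0.825)²/(0.9860)² = 0.94652 atm
P = 45.440 − 0.94652 = 44.49 atm

P ≈ 44.49 atm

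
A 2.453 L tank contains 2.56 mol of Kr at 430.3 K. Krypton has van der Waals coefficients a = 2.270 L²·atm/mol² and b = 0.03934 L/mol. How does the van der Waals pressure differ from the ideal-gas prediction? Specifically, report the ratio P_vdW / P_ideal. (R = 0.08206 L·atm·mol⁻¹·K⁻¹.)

P_vdW / P_ideal ≈ 0.9757

Ideal: P_ideal = nRT/V = (2.56)(0.08206)(430.3)/2.453 = 36.8507 atm
vdW: P = nRT/(V − nb) − a n²/V² = 90.3947/2.35229 − 14.8767/6.01721 = 38.4284 − 2.47236 = 35.9560 atm
Ratio = 35.9560/36.8507 = 0.9757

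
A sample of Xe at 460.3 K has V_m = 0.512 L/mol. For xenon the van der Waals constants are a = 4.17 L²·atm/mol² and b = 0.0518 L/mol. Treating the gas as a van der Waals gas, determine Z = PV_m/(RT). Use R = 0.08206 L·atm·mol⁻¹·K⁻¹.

P = RT/(V_m − b) − a/V_m² = (0.08206)(460.3)/(0.512 − 0.0518) − 4.17/(0.512)²
  = 37.772/0.46020 − 15.907 = 82.077 − 15.907 = 66.170 atm
Z = PV_m/(RT) = (66.170)(0.512)/((0.08206)(460.3)) = 33.879/37.772 = 0.8969

Z ≈ 0.8969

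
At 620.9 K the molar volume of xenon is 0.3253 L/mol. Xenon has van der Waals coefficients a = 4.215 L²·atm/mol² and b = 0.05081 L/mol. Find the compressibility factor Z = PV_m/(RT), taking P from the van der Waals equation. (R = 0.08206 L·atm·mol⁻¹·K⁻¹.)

Z ≈ 0.9308

P = RT/(V_m − b) − a/V_m² = (0.08206)(620.9)/(0.3253 − 0.05081) − 4.215/(0.3253)²
  = 50.951/0.27449 − 39.832 = 185.62 − 39.832 = 145.79 atm
Z = PV_m/(RT) = (145.79)(0.3253)/((0.08206)(620.9)) = 47.425/50.951 = 0.9308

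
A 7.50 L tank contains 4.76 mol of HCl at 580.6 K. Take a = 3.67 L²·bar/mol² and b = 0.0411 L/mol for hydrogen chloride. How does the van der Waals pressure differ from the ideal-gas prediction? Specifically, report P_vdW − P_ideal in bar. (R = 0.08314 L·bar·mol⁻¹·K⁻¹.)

Ideal: P_ideal = nRT/V = (4.76)(0.08314)(580.6)/7.50 = 30.6360 bar
vdW: P = nRT/(V − nb) − a n²/V² = 229.770/7.30436 − 83.1534/56.2500 = 31.4566 − 1.47828 = 29.9783 bar
ΔP = 29.9783 − 30.6360 = -0.658 bar

ΔP ≈ -0.658 bar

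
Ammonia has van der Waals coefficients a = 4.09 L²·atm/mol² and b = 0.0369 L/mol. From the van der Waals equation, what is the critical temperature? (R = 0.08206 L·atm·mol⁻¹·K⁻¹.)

For a van der Waals gas, T_c = 8a/(27Rb).
T_c = 8×4.09/(27×0.08206×0.0369) = 32.720/0.081756 = 400.2 K

T_c ≈ 400.2 K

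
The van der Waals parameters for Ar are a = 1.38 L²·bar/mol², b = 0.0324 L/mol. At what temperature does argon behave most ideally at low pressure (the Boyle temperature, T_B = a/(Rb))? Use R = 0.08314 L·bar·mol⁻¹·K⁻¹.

For a van der Waals gas the second virial coefficient B₂ = b − a/(RT) vanishes at T_B = a/(Rb).
T_B = 1.38/(0.08314×0.0324) = 1.38/0.0026937 = 512.3 K

T_B ≈ 512.3 K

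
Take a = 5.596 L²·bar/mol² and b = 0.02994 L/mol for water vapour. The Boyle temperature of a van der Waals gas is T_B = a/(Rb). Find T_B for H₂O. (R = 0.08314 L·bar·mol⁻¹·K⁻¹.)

For a van der Waals gas the second virial coefficient B₂ = b − a/(RT) vanishes at T_B = a/(Rb).
T_B = 5.596/(0.08314×0.02994) = 5.596/0.0024892 = 2248 K

T_B ≈ 2248 K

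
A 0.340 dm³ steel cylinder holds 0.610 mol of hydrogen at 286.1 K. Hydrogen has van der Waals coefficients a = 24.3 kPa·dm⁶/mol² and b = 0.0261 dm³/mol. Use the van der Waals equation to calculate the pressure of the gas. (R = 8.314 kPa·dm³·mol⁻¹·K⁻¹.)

P = nRT/(V − nb) − a n²/V²
nRT/(V − nb) = (0.610)(8.314)(286.1)/(0.340 − 0.610×0.0261) = 1451.0/0.32408 = 4477.3 kPa
a n²/V² = (24.3)(0.610)²/(0.340)² = 78.218 kPa
P = 4477.3 − 78.218 = 4399 kPa

P ≈ 4399 kPa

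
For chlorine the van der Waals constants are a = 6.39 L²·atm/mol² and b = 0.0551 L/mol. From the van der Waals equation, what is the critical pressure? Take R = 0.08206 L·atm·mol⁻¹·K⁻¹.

For a van der Waals gas, P_c = a/(27b²).
P_c = 6.39/(27×(0.0551)²) = 6.39/0.081972 = 77.95 atm

P_c ≈ 77.95 atm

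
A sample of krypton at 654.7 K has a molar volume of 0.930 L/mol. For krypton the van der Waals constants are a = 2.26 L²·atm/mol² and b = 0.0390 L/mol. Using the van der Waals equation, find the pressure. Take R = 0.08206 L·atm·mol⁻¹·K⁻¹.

P ≈ 57.68 atm

P = RT/(V_m − b) − a/V_m²
RT/(V_m − b) = (0.08206)(654.7)/(0.930 − 0.0390) = 53.725/0.89100 = 60.297 atm
a/V_m² = 2.26/(0.930)² = 2.6130 atm
P = 60.297 − 2.6130 = 57.68 atm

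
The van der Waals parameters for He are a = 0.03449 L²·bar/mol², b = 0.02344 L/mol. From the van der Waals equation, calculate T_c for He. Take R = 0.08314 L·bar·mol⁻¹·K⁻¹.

For a van der Waals gas, T_c = 8a/(27Rb).
T_c = 8×0.03449/(27×0.08314×0.02344) = 0.27592/0.052618 = 5.244 K

T_c ≈ 5.244 K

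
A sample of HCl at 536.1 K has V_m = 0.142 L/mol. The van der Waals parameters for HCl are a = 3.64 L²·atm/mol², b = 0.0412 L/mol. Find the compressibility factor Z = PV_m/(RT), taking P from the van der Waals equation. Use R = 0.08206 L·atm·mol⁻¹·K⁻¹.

Z ≈ 0.8260

P = RT/(V_m − b) − a/V_m² = (0.08206)(536.1)/(0.142 − 0.0412) − 3.64/(0.142)²
  = 43.992/0.10080 − 180.52 = 436.43 − 180.52 = 255.91 atm
Z = PV_m/(RT) = (255.91)(0.142)/((0.08206)(536.1)) = 36.339/43.992 = 0.8260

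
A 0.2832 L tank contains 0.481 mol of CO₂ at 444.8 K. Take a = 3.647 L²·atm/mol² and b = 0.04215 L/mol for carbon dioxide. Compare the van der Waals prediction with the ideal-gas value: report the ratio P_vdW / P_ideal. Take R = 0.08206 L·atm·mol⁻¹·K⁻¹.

P_vdW / P_ideal ≈ 0.9074

Ideal: P_ideal = nRT/V = (0.481)(0.08206)(444.8)/0.2832 = 61.9938 atm
vdW: P = nRT/(V − nb) − a n²/V² = 17.5566/0.262926 − 0.843774/0.0802022 = 66.7739 − 10.5206 = 56.2533 atm
Ratio = 56.2533/61.9938 = 0.9074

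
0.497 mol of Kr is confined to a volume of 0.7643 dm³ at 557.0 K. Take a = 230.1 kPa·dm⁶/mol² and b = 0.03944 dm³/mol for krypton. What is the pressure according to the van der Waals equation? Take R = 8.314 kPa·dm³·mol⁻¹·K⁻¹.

P ≈ 2993 kPa

P = nRT/(V − nb) − a n²/V²
nRT/(V − nb) = (0.497)(8.314)(557.0)/(0.7643 − 0.497×0.03944) = 2301.6/0.74470 = 3090.6 kPa
a n²/V² = (230.1)(0.497)²/(0.7643)² = 97.297 kPa
P = 3090.6 − 97.297 = 2993 kPa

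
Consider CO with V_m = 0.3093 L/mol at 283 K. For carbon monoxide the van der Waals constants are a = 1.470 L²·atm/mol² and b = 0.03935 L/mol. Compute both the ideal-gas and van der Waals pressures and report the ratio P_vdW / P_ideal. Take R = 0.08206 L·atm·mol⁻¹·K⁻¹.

P_vdW / P_ideal ≈ 0.9411

Ideal: P_ideal = RT/V_m = (0.08206)(283)/0.3093 = 75.0824 atm
vdW: P = RT/(V_m − b) − a/V_m² = 23.2230/0.269950 − 1.470/0.0956665 = 86.0270 − 15.3659 = 70.6611 atm
Ratio = 70.6611/75.0824 = 0.9411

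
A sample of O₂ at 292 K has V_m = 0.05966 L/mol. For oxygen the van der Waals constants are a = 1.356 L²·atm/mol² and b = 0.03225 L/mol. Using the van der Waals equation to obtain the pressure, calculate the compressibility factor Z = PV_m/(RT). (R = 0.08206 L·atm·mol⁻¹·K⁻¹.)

Z ≈ 1.228

P = RT/(V_m − b) − a/V_m² = (0.08206)(292)/(0.05966 − 0.03225) − 1.356/(0.05966)²
  = 23.962/0.027410 − 380.97 = 874.21 − 380.97 = 493.24 atm
Z = PV_m/(RT) = (493.24)(0.05966)/((0.08206)(292)) = 29.427/23.962 = 1.228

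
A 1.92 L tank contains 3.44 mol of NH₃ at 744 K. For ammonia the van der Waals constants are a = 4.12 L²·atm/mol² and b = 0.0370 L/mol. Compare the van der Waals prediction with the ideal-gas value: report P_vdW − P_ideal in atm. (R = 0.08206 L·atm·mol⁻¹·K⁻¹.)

ΔP ≈ -5.46 atm

Ideal: P_ideal = nRT/V = (3.44)(0.08206)(744)/1.92 = 109.386 atm
vdW: P = nRT/(V − nb) − a n²/V² = 210.021/1.79272 − 48.7544/3.68640 = 117.152 − 13.2255 = 103.927 atm
ΔP = 103.927 − 109.386 = -5.46 atm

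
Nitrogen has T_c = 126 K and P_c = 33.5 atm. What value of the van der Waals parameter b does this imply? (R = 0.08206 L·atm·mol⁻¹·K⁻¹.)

From T_c = 8a/(27Rb) and P_c = a/(27b²): b = R T_c/(8 P_c).
b = (0.08206)(126)/(8×33.5) = 10.340/268.00 = 0.03858 L/mol

b ≈ 0.03858 L/mol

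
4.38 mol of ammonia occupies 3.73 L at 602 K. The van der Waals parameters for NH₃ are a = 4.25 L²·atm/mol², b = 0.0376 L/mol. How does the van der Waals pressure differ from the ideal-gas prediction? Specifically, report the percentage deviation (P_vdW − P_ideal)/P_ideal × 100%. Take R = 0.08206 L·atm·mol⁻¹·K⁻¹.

Ideal: P_ideal = nRT/V = (4.38)(0.08206)(602)/3.73 = 58.0087 atm
vdW: P = nRT/(V − nb) − a n²/V² = 216.373/3.56531 − 81.5337/13.9129 = 60.6884 − 5.86030 = 54.8281 atm
% deviation = (54.8281 − 58.0087)/58.0087 × 100% = -5.48%

-5.48 %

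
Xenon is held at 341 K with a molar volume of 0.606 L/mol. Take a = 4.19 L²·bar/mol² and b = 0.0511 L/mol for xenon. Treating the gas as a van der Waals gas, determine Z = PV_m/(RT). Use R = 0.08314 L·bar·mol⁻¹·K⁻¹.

P = RT/(V_m − b) − a/V_m² = (0.08314)(341)/(0.606 − 0.0511) − 4.19/(0.606)²
  = 28.351/0.55490 − 11.410 = 51.092 − 11.410 = 39.682 bar
Z = PV_m/(RT) = (39.682)(0.606)/((0.08314)(341)) = 24.047/28.351 = 0.8482

Z ≈ 0.8482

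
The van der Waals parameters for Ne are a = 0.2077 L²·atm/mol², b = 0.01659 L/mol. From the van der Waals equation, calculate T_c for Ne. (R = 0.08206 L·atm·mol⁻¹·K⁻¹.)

T_c ≈ 45.20 K

For a van der Waals gas, T_c = 8a/(27Rb).
T_c = 8×0.2077/(27×0.08206×0.01659) = 1.6616/0.036757 = 45.20 K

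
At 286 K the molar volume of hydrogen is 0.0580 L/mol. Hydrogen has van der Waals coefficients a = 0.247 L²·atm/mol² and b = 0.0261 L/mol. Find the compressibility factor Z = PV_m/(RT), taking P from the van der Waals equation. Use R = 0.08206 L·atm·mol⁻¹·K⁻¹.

Z ≈ 1.637

P = RT/(V_m − b) − a/V_m² = (0.08206)(286)/(0.0580 − 0.0261) − 0.247/(0.0580)²
  = 23.469/0.031900 − 73.424 = 735.71 − 73.424 = 662.29 atm
Z = PV_m/(RT) = (662.29)(0.0580)/((0.08206)(286)) = 38.413/23.469 = 1.637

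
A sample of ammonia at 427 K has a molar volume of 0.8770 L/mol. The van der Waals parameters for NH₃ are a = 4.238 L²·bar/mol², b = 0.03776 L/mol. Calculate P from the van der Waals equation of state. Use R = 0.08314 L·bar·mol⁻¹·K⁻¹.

P ≈ 36.79 bar

P = RT/(V_m − b) − a/V_m²
RT/(V_m − b) = (0.08314)(427)/(0.8770 − 0.03776) = 35.501/0.83924 = 42.301 bar
a/V_m² = 4.238/(0.8770)² = 5.5101 bar
P = 42.301 − 5.5101 = 36.79 bar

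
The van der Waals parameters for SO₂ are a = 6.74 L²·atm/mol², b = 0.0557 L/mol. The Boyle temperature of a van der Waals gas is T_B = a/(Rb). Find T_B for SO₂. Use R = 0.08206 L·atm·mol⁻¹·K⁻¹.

T_B ≈ 1475 K

For a van der Waals gas the second virial coefficient B₂ = b − a/(RT) vanishes at T_B = a/(Rb).
T_B = 6.74/(0.08206×0.0557) = 6.74/0.0045707 = 1475 K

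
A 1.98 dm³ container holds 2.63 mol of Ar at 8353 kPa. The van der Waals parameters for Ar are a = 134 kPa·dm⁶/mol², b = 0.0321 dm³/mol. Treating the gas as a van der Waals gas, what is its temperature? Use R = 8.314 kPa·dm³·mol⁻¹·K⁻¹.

T ≈ 744.6 K

T = (P + a n²/V²)(V − nb)/(nR)
P + a n²/V² = 8353 + (134)(2.63)²/(1.98)² = 8589.4 kPa
V − nb = 1.98 − (2.63)(0.0321) = 1.8956 dm³
T = (8589.4)(1.8956)/((2.63)(8.314)) = 744.6 K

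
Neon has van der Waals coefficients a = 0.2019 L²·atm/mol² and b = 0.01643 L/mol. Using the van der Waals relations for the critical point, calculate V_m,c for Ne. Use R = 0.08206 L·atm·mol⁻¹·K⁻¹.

V_m,c ≈ 0.04929 L/mol

For a van der Waals gas, V_m,c = 3b.
V_m,c = 3×0.01643 = 0.04929 L/mol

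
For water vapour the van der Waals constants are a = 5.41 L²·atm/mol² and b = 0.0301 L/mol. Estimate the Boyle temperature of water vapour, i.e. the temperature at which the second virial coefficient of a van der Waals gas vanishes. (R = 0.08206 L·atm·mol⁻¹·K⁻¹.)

T_B ≈ 2190 K

For a van der Waals gas the second virial coefficient B₂ = b − a/(RT) vanishes at T_B = a/(Rb).
T_B = 5.41/(0.08206×0.0301) = 5.41/0.0024700 = 2190 K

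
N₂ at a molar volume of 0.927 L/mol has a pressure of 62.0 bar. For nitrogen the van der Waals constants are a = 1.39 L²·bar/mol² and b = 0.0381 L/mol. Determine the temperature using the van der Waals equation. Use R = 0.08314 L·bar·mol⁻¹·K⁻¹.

T = (P + a/V_m²)(V_m − b)/R
P + a/V_m² = 62.0 + 1.39/(0.927)² = 63.618 bar
V_m − b = 0.927 − 0.0381 = 0.88890 L/mol
T = (63.618)(0.88890)/0.08314 = 680.2 K

T ≈ 680.2 K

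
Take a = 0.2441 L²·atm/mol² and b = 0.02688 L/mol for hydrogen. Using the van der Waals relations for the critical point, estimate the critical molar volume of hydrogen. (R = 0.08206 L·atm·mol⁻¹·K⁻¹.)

V_m,c ≈ 0.08064 L/mol

For a van der Waals gas, V_m,c = 3b.
V_m,c = 3×0.02688 = 0.08064 L/mol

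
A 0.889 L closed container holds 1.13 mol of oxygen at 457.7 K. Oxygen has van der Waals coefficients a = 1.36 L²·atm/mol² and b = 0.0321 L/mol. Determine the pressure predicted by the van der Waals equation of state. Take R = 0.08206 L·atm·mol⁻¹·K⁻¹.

P ≈ 47.57 atm

P = nRT/(V − nb) − a n²/V²
nRT/(V − nb) = (1.13)(0.08206)(457.7)/(0.889 − 1.13×0.0321) = 42.442/0.85273 = 49.772 atm
a n²/V² = (1.36)(1.13)²/(0.889)² = 2.1973 atm
P = 49.772 − 2.1973 = 47.57 atm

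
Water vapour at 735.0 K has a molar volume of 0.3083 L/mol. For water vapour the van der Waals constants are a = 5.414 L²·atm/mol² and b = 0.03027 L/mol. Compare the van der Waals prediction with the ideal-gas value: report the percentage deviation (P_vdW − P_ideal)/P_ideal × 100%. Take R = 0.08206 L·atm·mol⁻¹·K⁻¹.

-18.23 %

Ideal: P_ideal = RT/V_m = (0.08206)(735.0)/0.3083 = 195.634 atm
vdW: P = RT/(V_m − b) − a/V_m² = 60.3141/0.278030 − 5.414/0.0950489 = 216.934 − 56.9602 = 159.974 atm
% deviation = (159.974 − 195.634)/195.634 × 100% = -18.23%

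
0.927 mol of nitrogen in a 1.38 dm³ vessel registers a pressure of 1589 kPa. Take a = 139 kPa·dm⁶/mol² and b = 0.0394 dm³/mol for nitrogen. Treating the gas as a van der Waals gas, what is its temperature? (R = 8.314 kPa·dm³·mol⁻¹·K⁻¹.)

T = (P + a n²/V²)(V − nb)/(nR)
P + a n²/V² = 1589 + (139)(0.927)²/(1.38)² = 1651.7 kPa
V − nb = 1.38 − (0.927)(0.0394) = 1.3435 dm³
T = (1651.7)(1.3435)/((0.927)(8.314)) = 287.9 K

T ≈ 287.9 K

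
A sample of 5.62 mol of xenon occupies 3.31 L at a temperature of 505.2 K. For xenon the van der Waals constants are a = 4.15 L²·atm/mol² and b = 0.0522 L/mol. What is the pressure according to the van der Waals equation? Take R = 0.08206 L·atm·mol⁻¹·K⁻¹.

P = nRT/(V − nb) − a n²/V²
nRT/(V − nb) = (5.62)(0.08206)(505.2)/(3.31 − 5.62×0.0522) = 232.99/3.0166 = 77.236 atm
a n²/V² = (4.15)(5.62)²/(3.31)² = 11.964 atm
P = 77.236 − 11.964 = 65.27 atm

P ≈ 65.27 atm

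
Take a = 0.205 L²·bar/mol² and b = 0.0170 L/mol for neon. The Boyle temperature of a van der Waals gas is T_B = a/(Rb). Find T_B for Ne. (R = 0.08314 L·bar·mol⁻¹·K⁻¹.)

T_B ≈ 145.0 K

For a van der Waals gas the second virial coefficient B₂ = b − a/(RT) vanishes at T_B = a/(Rb).
T_B = 0.205/(0.08314×0.0170) = 0.205/0.0014134 = 145.0 K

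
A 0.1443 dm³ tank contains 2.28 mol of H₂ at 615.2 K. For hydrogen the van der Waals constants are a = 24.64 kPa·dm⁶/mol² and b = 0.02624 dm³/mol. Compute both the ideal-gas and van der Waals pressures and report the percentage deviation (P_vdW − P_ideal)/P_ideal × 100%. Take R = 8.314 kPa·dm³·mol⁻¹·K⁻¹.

63.21 %

Ideal: P_ideal = nRT/V = (2.28)(8.314)(615.2)/0.1443 = 80815.5 kPa
vdW: P = nRT/(V − nb) − a n²/V² = 11661.7/0.0844728 − 128.089/0.0208225 = 138053 − 6151.47 = 131902 kPa
% deviation = (131902 − 80815.5)/80815.5 × 100% = 63.21%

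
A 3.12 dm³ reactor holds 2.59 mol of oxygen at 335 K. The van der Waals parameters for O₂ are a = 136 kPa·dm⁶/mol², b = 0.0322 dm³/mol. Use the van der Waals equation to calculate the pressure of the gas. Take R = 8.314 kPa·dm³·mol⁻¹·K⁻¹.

P ≈ 2282 kPa

P = nRT/(V − nb) − a n²/V²
nRT/(V − nb) = (2.59)(8.314)(335)/(3.12 − 2.59×0.0322) = 7213.6/3.0366 = 2375.6 kPa
a n²/V² = (136)(2.59)²/(3.12)² = 93.719 kPa
P = 2375.6 − 93.719 = 2282 kPa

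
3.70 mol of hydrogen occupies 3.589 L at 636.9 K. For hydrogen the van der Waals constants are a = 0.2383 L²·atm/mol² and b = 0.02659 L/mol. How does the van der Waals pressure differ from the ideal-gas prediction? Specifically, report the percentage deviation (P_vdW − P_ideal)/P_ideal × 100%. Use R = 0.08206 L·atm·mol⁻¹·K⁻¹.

2.35 %

Ideal: P_ideal = nRT/V = (3.70)(0.08206)(636.9)/3.589 = 53.8804 atm
vdW: P = nRT/(V − nb) − a n²/V² = 193.377/3.49062 − 3.26233/12.8809 = 55.3990 − 0.253269 = 55.1457 atm
% deviation = (55.1457 − 53.8804)/53.8804 × 100% = 2.35%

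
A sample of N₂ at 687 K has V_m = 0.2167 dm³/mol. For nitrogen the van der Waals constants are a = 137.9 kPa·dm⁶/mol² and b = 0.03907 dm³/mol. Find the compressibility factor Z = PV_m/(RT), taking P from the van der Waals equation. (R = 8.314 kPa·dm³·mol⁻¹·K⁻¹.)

Z ≈ 1.109

P = RT/(V_m − b) − a/V_m² = (8.314)(687)/(0.2167 − 0.03907) − 137.9/(0.2167)²
  = 5711.7/0.17763 − 2936.6 = 32155 − 2936.6 = 29218 kPa
Z = PV_m/(RT) = (29218)(0.2167)/((8.314)(687)) = 6331.5/5711.7 = 1.109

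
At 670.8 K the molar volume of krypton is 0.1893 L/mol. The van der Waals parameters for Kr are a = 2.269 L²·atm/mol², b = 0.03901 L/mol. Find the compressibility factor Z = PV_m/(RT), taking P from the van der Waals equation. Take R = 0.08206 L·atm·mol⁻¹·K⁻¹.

Z ≈ 1.042

P = RT/(V_m − b) − a/V_m² = (0.08206)(670.8)/(0.1893 − 0.03901) − 2.269/(0.1893)²
  = 55.046/0.15029 − 63.319 = 366.27 − 63.319 = 302.95 atm
Z = PV_m/(RT) = (302.95)(0.1893)/((0.08206)(670.8)) = 57.348/55.046 = 1.042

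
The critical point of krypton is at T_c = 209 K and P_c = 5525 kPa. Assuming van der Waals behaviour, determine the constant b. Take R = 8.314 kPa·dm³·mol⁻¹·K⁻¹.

b ≈ 0.03931 dm³/mol

From T_c = 8a/(27Rb) and P_c = a/(27b²): b = R T_c/(8 P_c).
b = (8.314)(209)/(8×5525) = 1737.6/44200 = 0.03931 dm³/mol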